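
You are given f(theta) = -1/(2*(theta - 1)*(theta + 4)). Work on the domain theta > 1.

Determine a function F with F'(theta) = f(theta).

The denominator factors as 2*(theta - 1)*(theta + 4); partial fractions split f into directly integrable pieces: 1/(10*(theta + 4)) - 1/(10*(theta - 1)).
Check: d/dtheta[-log(theta - 1)/10 + log(theta + 4)/10] = -1/(2*theta**2 + 6*theta - 8), which equals f(theta).

An antiderivative is F(theta) = -log(theta - 1)/10 + log(theta + 4)/10.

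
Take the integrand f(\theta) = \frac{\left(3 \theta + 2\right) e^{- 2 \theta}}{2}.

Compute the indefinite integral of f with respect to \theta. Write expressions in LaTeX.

F(\theta) = - \frac{\left(6 \theta + 7\right) e^{- 2 \theta}}{8} + C

Recognize the product-rule pattern: f = u'v + uv' with u = - \frac{3 \theta}{4} - \frac{7}{8}, v = e^{- 2 \theta}, so integration by parts undoes it.
Check: d/d\theta[- \frac{\left(6 \theta + 7\right) e^{- 2 \theta}}{8}] = \frac{\left(3 \theta + 2\right) e^{- 2 \theta}}{2} = f(\theta).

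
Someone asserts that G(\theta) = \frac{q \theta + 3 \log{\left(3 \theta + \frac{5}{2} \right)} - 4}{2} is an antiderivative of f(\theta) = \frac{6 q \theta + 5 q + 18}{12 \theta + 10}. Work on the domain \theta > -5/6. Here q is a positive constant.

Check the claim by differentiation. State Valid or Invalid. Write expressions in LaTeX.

Valid - the claim checks out under differentiation.

d/d\theta[G] = \frac{6 q \theta + 5 q + 18}{12 \theta + 10}
This equals f(\theta) exactly, so the claim holds.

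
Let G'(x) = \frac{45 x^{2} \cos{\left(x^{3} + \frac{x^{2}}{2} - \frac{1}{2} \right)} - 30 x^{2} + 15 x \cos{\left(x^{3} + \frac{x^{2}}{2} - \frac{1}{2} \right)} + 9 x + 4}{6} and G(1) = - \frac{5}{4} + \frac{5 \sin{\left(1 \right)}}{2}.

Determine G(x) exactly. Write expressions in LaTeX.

Whatever form G(x) takes, its d/dx must return the stated G'(x).
A general antiderivative is - \frac{5 x^{3}}{3} + \frac{3 x^{2}}{4} + \frac{2 x}{3} + \frac{5 \sin{\left(x^{3} + \frac{x^{2}}{2} - \frac{1}{2} \right)}}{2} + C.
The condition gives C = - \frac{5}{4} + \frac{5 \sin{\left(1 \right)}}{2} - (- \frac{1}{4} + \frac{5 \sin{\left(1 \right)}}{2}) = -1.
So G(x) = - \frac{5 x^{3}}{3} + \frac{3 x^{2}}{4} + \frac{2 x}{3} + \frac{5 \sin{\left(x^{3} + \frac{x^{2}}{2} - \frac{1}{2} \right)}}{2} - 1.
Check: d/dx[- \frac{5 x^{3}}{3} + \frac{3 x^{2}}{4} + \frac{2 x}{3} + \frac{5 \sin{\left(x^{3} + \frac{x^{2}}{2} - \frac{1}{2} \right)}}{2} - 1] = \frac{15 x^{2} \cos{\left(x^{3} + \frac{x^{2}}{2} - \frac{1}{2} \right)}}{2} - 5 x^{2} + \frac{5 x \cos{\left(x^{3} + \frac{x^{2}}{2} - \frac{1}{2} \right)}}{2} + \frac{3 x}{2} + \frac{2}{3}, which equals G'(x).

G(x) = - \frac{5 x^{3}}{3} + \frac{3 x^{2}}{4} + \frac{2 x}{3} + \frac{5 \sin{\left(x^{3} + \frac{x^{2}}{2} - \frac{1}{2} \right)}}{2} - 1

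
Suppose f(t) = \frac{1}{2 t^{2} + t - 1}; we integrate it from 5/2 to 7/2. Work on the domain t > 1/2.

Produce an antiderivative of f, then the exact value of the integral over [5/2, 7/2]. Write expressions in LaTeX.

Antiderivative: F(t) = \frac{\log{\left(t - \frac{1}{2} \right)}}{3} - \frac{\log{\left(t + 1 \right)}}{3}; value = - \frac{\log{\left(\frac{9}{2} \right)}}{3} - \frac{\log{\left(2 \right)}}{3} + \frac{\log{\left(3 \right)}}{3} + \frac{\log{\left(\frac{7}{2} \right)}}{3}

The denominator factors as \left(t + 1\right) \left(2 t - 1\right); partial fractions split f into directly integrable pieces: \frac{2}{3 \left(2 t - 1\right)} - \frac{1}{3 \left(t + 1\right)}.
F(t) = \frac{\log{\left(t - \frac{1}{2} \right)}}{3} - \frac{\log{\left(t + 1 \right)}}{3} is an antiderivative of f.
Check: d/dt[\frac{\log{\left(t - \frac{1}{2} \right)}}{3} - \frac{\log{\left(t + 1 \right)}}{3}] = \frac{1}{2 t^{2} + t - 1} = f(t).
F(7/2) = - \frac{\log{\left(\frac{9}{2} \right)}}{3} + \frac{\log{\left(3 \right)}}{3}; F(5/2) = - \frac{\log{\left(\frac{7}{2} \right)}}{3} + \frac{\log{\left(2 \right)}}{3}.
Integral = F(7/2) - F(5/2) = - \frac{\log{\left(\frac{9}{2} \right)}}{3} - \frac{\log{\left(2 \right)}}{3} + \frac{\log{\left(3 \right)}}{3} + \frac{\log{\left(\frac{7}{2} \right)}}{3}.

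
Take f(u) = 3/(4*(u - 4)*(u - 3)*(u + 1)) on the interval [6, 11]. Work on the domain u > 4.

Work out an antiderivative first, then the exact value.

Antiderivative: F(u) = 3*log(u - 4)/20 - 3*log(u - 3)/16 + 3*log(u + 1)/80; value = -3*log(8)/16 - 3*log(2)/20 + 3*log(12)/80 + 3*log(3)/16 + 9*log(7)/80

Factor the denominator (4*(u - 4)*(u - 3)*(u + 1)) and decompose: f = 3/(80*(u + 1)) - 3/(16*(u - 3)) + 3/(20*(u - 4)); each piece integrates to a log, atan, or power term.
F(u) = 3*log(u - 4)/20 - 3*log(u - 3)/16 + 3*log(u + 1)/80 is an antiderivative of f.
Check: d/du[3*log(u - 4)/20 - 3*log(u - 3)/16 + 3*log(u + 1)/80] = 3/(4*u**3 - 24*u**2 + 20*u + 48), which equals f(u).
F(11) = -3*log(8)/16 + 3*log(12)/80 + 3*log(7)/20; F(6) = -3*log(3)/16 + 3*log(7)/80 + 3*log(2)/20.
Integral = F(11) - F(6) = -3*log(8)/16 - 3*log(2)/20 + 3*log(12)/80 + 3*log(3)/16 + 9*log(7)/80.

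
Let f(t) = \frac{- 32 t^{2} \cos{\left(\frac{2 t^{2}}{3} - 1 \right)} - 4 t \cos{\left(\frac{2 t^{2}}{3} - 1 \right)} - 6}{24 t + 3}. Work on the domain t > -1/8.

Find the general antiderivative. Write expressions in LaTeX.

Check any antiderivative F(t) by computing F'(t) and comparing it with f(t).
Check: d/dt[- \frac{\log{\left(4 t + \frac{1}{2} \right)} + 4 \sin{\left(\frac{2 t^{2}}{3} - 1 \right)}}{4}] = \frac{- 32 t^{2} \cos{\left(\frac{2 t^{2}}{3} - 1 \right)} - 4 t \cos{\left(\frac{2 t^{2}}{3} - 1 \right)} - 6}{24 t + 3} = f(t).

F(t) = - \frac{\log{\left(4 t + \frac{1}{2} \right)} + 4 \sin{\left(\frac{2 t^{2}}{3} - 1 \right)}}{4} + C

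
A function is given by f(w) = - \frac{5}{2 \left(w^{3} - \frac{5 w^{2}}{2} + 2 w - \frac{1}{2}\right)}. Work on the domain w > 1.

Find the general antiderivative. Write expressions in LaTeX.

F(w) = 10 \log{\left(w - 1 \right)} - 10 \log{\left(w - \frac{1}{2} \right)} + \frac{5}{w - 1} + C

Factor the denominator (\left(w - 1\right)^{2} \left(2 w - 1\right)) and decompose: f = - \frac{20}{2 w - 1} + \frac{10}{w - 1} - \frac{5}{\left(w - 1\right)^{2}}; each piece integrates to a log, atan, or power term.
Check: d/dw[10 \log{\left(w - 1 \right)} - 10 \log{\left(w - \frac{1}{2} \right)} + \frac{5}{w - 1}] = - \frac{5}{2 w^{3} - 5 w^{2} + 4 w - 1}, which equals f(w).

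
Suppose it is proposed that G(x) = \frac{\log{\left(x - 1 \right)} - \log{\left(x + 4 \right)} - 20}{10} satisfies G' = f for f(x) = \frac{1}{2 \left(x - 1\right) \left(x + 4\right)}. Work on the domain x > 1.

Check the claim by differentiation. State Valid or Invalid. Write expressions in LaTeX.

d/dx[G] = \frac{1}{2 x^{2} + 6 x - 8}
This equals f(x) exactly, so the claim holds.

Valid: G'(x) = f(x).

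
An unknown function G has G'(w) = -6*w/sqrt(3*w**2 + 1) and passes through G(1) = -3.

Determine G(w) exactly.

G(w) = 1 - 2*sqrt(3*w**2 + 1)

G'(w) matches the chain-rule pattern g'(h)*h' with inner function h(w) = 3*w**2 + 1; substituting u = h(w) collapses the integral.
A general antiderivative is -2*sqrt(3*w**2 + 1) + C.
The condition gives C = -3 - (-4) = 1.
So G(w) = 1 - 2*sqrt(3*w**2 + 1).
Check: d/dw[1 - 2*sqrt(3*w**2 + 1)] = -6*w/sqrt(3*w**2 + 1) = G'(w).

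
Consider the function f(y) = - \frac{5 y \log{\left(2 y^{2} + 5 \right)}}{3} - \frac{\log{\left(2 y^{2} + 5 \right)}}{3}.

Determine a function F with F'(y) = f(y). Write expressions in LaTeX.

The integrand splits into summands that can be handled one at a time.
Check: d/dy[\frac{10 y^{2} + 2 y \left(- 5 y - 2\right) \log{\left(2 y^{2} + 5 \right)} + 8 y - 25 \log{\left(y^{2} + \frac{5}{2} \right)} - 4 \sqrt{10} \operatorname{atan}{\left(\frac{\sqrt{10} y}{5} \right)}}{12}] = - \frac{5 y \log{\left(2 y^{2} + 5 \right)}}{3} - \frac{\log{\left(2 y^{2} + 5 \right)}}{3} = f(y).

An antiderivative is F(y) = \frac{10 y^{2} + 2 y \left(- 5 y - 2\right) \log{\left(2 y^{2} + 5 \right)} + 8 y - 25 \log{\left(y^{2} + \frac{5}{2} \right)} - 4 \sqrt{10} \operatorname{atan}{\left(\frac{\sqrt{10} y}{5} \right)}}{12}.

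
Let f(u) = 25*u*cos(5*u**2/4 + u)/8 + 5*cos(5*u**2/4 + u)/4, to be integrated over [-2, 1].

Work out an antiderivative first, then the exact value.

The substitution w = 5*u**2/4 + u works: f is exactly (dF/dw)*(dw/du) for that inner function.
F(u) = 5*sin(5*u**2/4 + u)/4 is an antiderivative of f.
Check: d/du[5*sin(5*u**2/4 + u)/4] = 25*u*cos(5*u**2/4 + u)/8 + 5*cos(5*u**2/4 + u)/4 = f(u).
F(1) = 5*sin(9/4)/4; F(-2) = 5*sin(3)/4.
Integral = F(1) - F(-2) = -5*sin(3)/4 + 5*sin(9/4)/4.

Antiderivative: F(u) = 5*sin(5*u**2/4 + u)/4; value = -5*sin(3)/4 + 5*sin(9/4)/4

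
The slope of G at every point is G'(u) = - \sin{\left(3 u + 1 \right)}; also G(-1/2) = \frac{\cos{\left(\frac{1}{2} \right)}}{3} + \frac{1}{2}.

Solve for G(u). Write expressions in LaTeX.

The proposed G(u) is checked by its d/du: the result must match the given G'(u).
A general antiderivative is \frac{\cos{\left(3 u + 1 \right)}}{3} + C.
The condition gives C = \frac{\cos{\left(\frac{1}{2} \right)}}{3} + \frac{1}{2} - (\frac{\cos{\left(\frac{1}{2} \right)}}{3}) = \frac{1}{2}.
So G(u) = \frac{\cos{\left(3 u + 1 \right)}}{3} + \frac{1}{2}.
Check: d/du[\frac{\cos{\left(3 u + 1 \right)}}{3} + \frac{1}{2}] = - \sin{\left(3 u + 1 \right)} = G'(u).

G(u) = \frac{\cos{\left(3 u + 1 \right)}}{3} + \frac{1}{2}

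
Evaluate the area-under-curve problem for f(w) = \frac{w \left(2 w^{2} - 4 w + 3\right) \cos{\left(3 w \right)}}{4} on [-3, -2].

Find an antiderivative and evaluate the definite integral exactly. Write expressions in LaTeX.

A candidate is checked by its d/dw: the result must match f(w).
F(w) = \frac{w^{3} \sin{\left(3 w \right)}}{6} - \frac{w^{2} \sin{\left(3 w \right)}}{3} + \frac{w^{2} \cos{\left(3 w \right)}}{6} + \frac{5 w \sin{\left(3 w \right)}}{36} - \frac{2 w \cos{\left(3 w \right)}}{9} + \frac{2 \sin{\left(3 w \right)}}{27} + \frac{5 \cos{\left(3 w \right)}}{108} is an antiderivative of f.
Check: d/dw[\frac{w^{3} \sin{\left(3 w \right)}}{6} - \frac{w^{2} \sin{\left(3 w \right)}}{3} + \frac{w^{2} \cos{\left(3 w \right)}}{6} + \frac{5 w \sin{\left(3 w \right)}}{36} - \frac{2 w \cos{\left(3 w \right)}}{9} + \frac{2 \sin{\left(3 w \right)}}{27} + \frac{5 \cos{\left(3 w \right)}}{108}] = \frac{w^{3} \cos{\left(3 w \right)}}{2} - w^{2} \cos{\left(3 w \right)} + \frac{3 w \cos{\left(3 w \right)}}{4}, which equals f(w).
F(-2) = \frac{155 \sin{\left(6 \right)}}{54} + \frac{125 \cos{\left(6 \right)}}{108}; F(-3) = \frac{239 \cos{\left(9 \right)}}{108} + \frac{847 \sin{\left(9 \right)}}{108}.
Integral = F(-2) - F(-3) = - \frac{847 \sin{\left(9 \right)}}{108} + \frac{155 \sin{\left(6 \right)}}{54} + \frac{125 \cos{\left(6 \right)}}{108} - \frac{239 \cos{\left(9 \right)}}{108}.

Antiderivative: F(w) = \frac{w^{3} \sin{\left(3 w \right)}}{6} - \frac{w^{2} \sin{\left(3 w \right)}}{3} + \frac{w^{2} \cos{\left(3 w \right)}}{6} + \frac{5 w \sin{\left(3 w \right)}}{36} - \frac{2 w \cos{\left(3 w \right)}}{9} + \frac{2 \sin{\left(3 w \right)}}{27} + \frac{5 \cos{\left(3 w \right)}}{108}; value = - \frac{847 \sin{\left(9 \right)}}{108} + \frac{155 \sin{\left(6 \right)}}{54} + \frac{125 \cos{\left(6 \right)}}{108} - \frac{239 \cos{\left(9 \right)}}{108}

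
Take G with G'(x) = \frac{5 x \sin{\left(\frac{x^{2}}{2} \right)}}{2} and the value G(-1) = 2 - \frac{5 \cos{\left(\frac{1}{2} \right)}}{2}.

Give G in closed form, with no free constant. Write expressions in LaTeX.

G(x) = 2 - \frac{5 \cos{\left(\frac{x^{2}}{2} \right)}}{2}

G'(x) matches the chain-rule pattern g'(h)*h' with inner function h(x) = \frac{x^{2}}{2}; substituting u = h(x) collapses the integral.
A general antiderivative is - \frac{5 \cos{\left(\frac{x^{2}}{2} \right)}}{2} + C.
The condition gives C = 2 - \frac{5 \cos{\left(\frac{1}{2} \right)}}{2} - (- \frac{5 \cos{\left(\frac{1}{2} \right)}}{2}) = 2.
So G(x) = 2 - \frac{5 \cos{\left(\frac{x^{2}}{2} \right)}}{2}.
Check: d/dx[2 - \frac{5 \cos{\left(\frac{x^{2}}{2} \right)}}{2}] = \frac{5 x \sin{\left(\frac{x^{2}}{2} \right)}}{2} = G'(x).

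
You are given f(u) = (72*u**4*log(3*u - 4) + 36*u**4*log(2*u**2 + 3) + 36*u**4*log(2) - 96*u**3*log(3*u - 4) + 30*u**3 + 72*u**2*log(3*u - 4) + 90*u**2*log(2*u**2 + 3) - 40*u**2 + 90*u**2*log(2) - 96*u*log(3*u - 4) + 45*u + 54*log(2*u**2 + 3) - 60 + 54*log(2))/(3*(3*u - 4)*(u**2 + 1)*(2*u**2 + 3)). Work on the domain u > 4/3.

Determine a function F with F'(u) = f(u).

Check any antiderivative F(u) by computing F'(u) and comparing it with f(u).
Check: d/du[(6*log(3*u - 4)*log(4*u**2 + 6) + 5*atan(u))/3] = (72*u**4*log(3*u - 4) + 36*u**4*log(2*u**2 + 3) + 36*u**4*log(2) - 96*u**3*log(3*u - 4) + 30*u**3 + 72*u**2*log(3*u - 4) + 90*u**2*log(2*u**2 + 3) - 40*u**2 + 90*u**2*log(2) - 96*u*log(3*u - 4) + 45*u + 54*log(2*u**2 + 3) - 60 + 54*log(2))/(18*u**5 - 24*u**4 + 45*u**3 - 60*u**2 + 27*u - 36), which equals f(u).

An antiderivative is F(u) = (6*log(3*u - 4)*log(4*u**2 + 6) + 5*atan(u))/3.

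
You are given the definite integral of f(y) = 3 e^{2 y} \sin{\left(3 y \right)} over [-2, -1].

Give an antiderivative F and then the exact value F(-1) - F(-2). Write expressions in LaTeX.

A first test for any F(y): its y-derivative must equal f(y) identically.
F(y) = \frac{6 e^{2 y} \sin{\left(3 y \right)}}{13} - \frac{9 e^{2 y} \cos{\left(3 y \right)}}{13} is an antiderivative of f.
Check: d/dy[\frac{6 e^{2 y} \sin{\left(3 y \right)}}{13} - \frac{9 e^{2 y} \cos{\left(3 y \right)}}{13}] = 3 e^{2 y} \sin{\left(3 y \right)} = f(y).
F(-1) = - \frac{6 \sin{\left(3 \right)}}{13 e^{2}} - \frac{9 \cos{\left(3 \right)}}{13 e^{2}}; F(-2) = - \frac{9 \cos{\left(6 \right)}}{13 e^{4}} - \frac{6 \sin{\left(6 \right)}}{13 e^{4}}.
Integral = F(-1) - F(-2) = - \frac{6 \sin{\left(3 \right)}}{13 e^{2}} + \frac{6 \sin{\left(6 \right)}}{13 e^{4}} + \frac{9 \cos{\left(6 \right)}}{13 e^{4}} - \frac{9 \cos{\left(3 \right)}}{13 e^{2}}.

Antiderivative: F(y) = \frac{6 e^{2 y} \sin{\left(3 y \right)}}{13} - \frac{9 e^{2 y} \cos{\left(3 y \right)}}{13}; value = - \frac{6 \sin{\left(3 \right)}}{13 e^{2}} + \frac{6 \sin{\left(6 \right)}}{13 e^{4}} + \frac{9 \cos{\left(6 \right)}}{13 e^{4}} - \frac{9 \cos{\left(3 \right)}}{13 e^{2}}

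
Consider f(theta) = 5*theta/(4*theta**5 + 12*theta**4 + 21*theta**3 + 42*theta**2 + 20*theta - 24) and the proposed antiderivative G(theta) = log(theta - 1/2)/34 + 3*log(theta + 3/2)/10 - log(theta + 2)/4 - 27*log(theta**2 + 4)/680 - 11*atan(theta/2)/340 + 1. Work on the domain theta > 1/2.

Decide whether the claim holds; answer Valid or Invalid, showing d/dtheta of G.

d/dtheta[G] = 5*theta/(4*theta**5 + 12*theta**4 + 21*theta**3 + 42*theta**2 + 20*theta - 24)
This equals f(theta) exactly, so the claim holds.

Valid. The derivative of G reproduces f.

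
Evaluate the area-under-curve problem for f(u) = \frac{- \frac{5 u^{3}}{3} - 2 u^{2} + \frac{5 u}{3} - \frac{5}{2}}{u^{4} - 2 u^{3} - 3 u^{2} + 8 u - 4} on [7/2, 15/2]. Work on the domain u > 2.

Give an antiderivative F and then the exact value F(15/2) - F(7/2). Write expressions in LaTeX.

Factor the denominator (6 \left(u - 2\right) \left(u - 1\right)^{2} \left(u + 2\right)) and decompose: f = \frac{1}{72 \left(u + 2\right)} + \frac{31}{9 \left(u - 1\right)} + \frac{3}{2 \left(u - 1\right)^{2}} - \frac{41}{8 \left(u - 2\right)}; each piece integrates to a log, atan, or power term.
F(u) = - \frac{41 \log{\left(u - 2 \right)}}{8} + \frac{31 \log{\left(u - 1 \right)}}{9} + \frac{\log{\left(u + 2 \right)}}{72} - \frac{3}{2 u - 2} is an antiderivative of f.
Check: d/du[- \frac{41 \log{\left(u - 2 \right)}}{8} + \frac{31 \log{\left(u - 1 \right)}}{9} + \frac{\log{\left(u + 2 \right)}}{72} - \frac{3}{2 u - 2}] = \frac{- 10 u^{3} - 12 u^{2} + 10 u - 15}{6 u^{4} - 12 u^{3} - 18 u^{2} + 48 u - 24}, which equals f(u).
F(15/2) = - \frac{41 \log{\left(\frac{11}{2} \right)}}{8} - \frac{3}{13} + \frac{\log{\left(\frac{19}{2} \right)}}{72} + \frac{31 \log{\left(\frac{13}{2} \right)}}{9}; F(7/2) = - \frac{41 \log{\left(\frac{3}{2} \right)}}{8} - \frac{3}{5} + \frac{\log{\left(\frac{11}{2} \right)}}{72} + \frac{31 \log{\left(\frac{5}{2} \right)}}{9}.
Integral = F(15/2) - F(7/2) = - \frac{185 \log{\left(\frac{11}{2} \right)}}{36} - \frac{31 \log{\left(\frac{5}{2} \right)}}{9} + \frac{\log{\left(\frac{19}{2} \right)}}{72} + \frac{24}{65} + \frac{41 \log{\left(\frac{3}{2} \right)}}{8} + \frac{31 \log{\left(\frac{13}{2} \right)}}{9}.

Antiderivative: F(u) = - \frac{41 \log{\left(u - 2 \right)}}{8} + \frac{31 \log{\left(u - 1 \right)}}{9} + \frac{\log{\left(u + 2 \right)}}{72} - \frac{3}{2 u - 2}; value = - \frac{185 \log{\left(\frac{11}{2} \right)}}{36} - \frac{31 \log{\left(\frac{5}{2} \right)}}{9} + \frac{\log{\left(\frac{19}{2} \right)}}{72} + \frac{24}{65} + \frac{41 \log{\left(\frac{3}{2} \right)}}{8} + \frac{31 \log{\left(\frac{13}{2} \right)}}{9}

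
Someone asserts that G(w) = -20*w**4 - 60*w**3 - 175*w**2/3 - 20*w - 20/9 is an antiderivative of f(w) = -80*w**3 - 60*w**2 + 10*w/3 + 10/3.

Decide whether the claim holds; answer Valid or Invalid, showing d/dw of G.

d/dw[G] = -80*w**3 - 180*w**2 - 350*w/3 - 20
d/dw[G] - f(w) = -120*w**2 - 120*w - 70/3 != 0.

Invalid: d/dw[G] - f = -120*w**2 - 120*w - 70/3, which is not 0.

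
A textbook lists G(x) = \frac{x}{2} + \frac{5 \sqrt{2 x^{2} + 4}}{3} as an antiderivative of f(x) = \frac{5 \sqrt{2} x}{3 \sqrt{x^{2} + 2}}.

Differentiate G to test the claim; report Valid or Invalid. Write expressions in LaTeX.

d/dx[G] = \frac{10 \sqrt{2} x + 3 \sqrt{x^{2} + 2}}{6 \sqrt{x^{2} + 2}}
d/dx[G] - f(x) = \frac{1}{2} != 0.

Invalid: d/dx[G] - f = \frac{1}{2}, which is not 0.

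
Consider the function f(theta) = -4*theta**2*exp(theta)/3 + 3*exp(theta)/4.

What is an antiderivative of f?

An antiderivative is F(theta) = -(16*theta**2 - 32*theta + 23)*exp(theta)/12.

Recognize the product-rule pattern: f = u'v + uv' with u = -4*theta**2/3 + 8*theta/3 - 23/12, v = exp(theta), so integration by parts undoes it.
Check: d/dtheta[-(16*theta**2 - 32*theta + 23)*exp(theta)/12] = -4*theta**2*exp(theta)/3 + 3*exp(theta)/4 = f(theta).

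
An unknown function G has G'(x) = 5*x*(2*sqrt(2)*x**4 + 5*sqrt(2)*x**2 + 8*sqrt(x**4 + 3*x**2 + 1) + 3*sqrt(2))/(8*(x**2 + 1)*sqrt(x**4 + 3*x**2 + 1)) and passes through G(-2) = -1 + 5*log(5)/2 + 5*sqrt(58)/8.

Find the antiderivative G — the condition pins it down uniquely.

G(x) = (5*sqrt(2)*sqrt(x**4 + 3*x**2 + 1) + 20*log(x**2 + 1) - 8)/8

Recover the given G'(x) by differentiating a candidate G(x); any mismatch rules it out.
A general antiderivative is 5*sqrt(x**4/2 + 3*x**2/2 + 1/2)/4 + 5*log(x**2 + 1)/2 + C.
The condition gives C = -1 + 5*log(5)/2 + 5*sqrt(58)/8 - (5*log(5)/2 + 5*sqrt(58)/8) = -1.
So G(x) = (5*sqrt(2)*sqrt(x**4 + 3*x**2 + 1) + 20*log(x**2 + 1) - 8)/8.
Check: d/dx[(5*sqrt(2)*sqrt(x**4 + 3*x**2 + 1) + 20*log(x**2 + 1) - 8)/8] = (10*sqrt(2)*x**5 + 25*sqrt(2)*x**3 + 40*x*sqrt(x**4 + 3*x**2 + 1) + 15*sqrt(2)*x)/(8*x**2*sqrt(x**4 + 3*x**2 + 1) + 8*sqrt(x**4 + 3*x**2 + 1)), which equals G'(x).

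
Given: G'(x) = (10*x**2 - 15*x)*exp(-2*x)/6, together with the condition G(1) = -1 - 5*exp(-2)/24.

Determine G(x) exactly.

Recognize the product-rule pattern: G'(x) = u'v + uv' with u = -5*x**2/6 + 5*x/12 + 5/24, v = exp(-2*x), so integration by parts undoes it.
A general antiderivative is (-20*x**2 + 10*x + 5)*exp(-2*x)/24 + C.
The condition gives C = -1 - 5*exp(-2)/24 - (-5*exp(-2)/24) = -1.
So G(x) = (-20*x**2 + 10*x + 5)*exp(-2*x)/24 - 1.
Check: d/dx[(-20*x**2 + 10*x + 5)*exp(-2*x)/24 - 1] = (10*x**2 - 15*x)*exp(-2*x)/6 = G'(x).

G(x) = (-20*x**2 + 10*x + 5)*exp(-2*x)/24 - 1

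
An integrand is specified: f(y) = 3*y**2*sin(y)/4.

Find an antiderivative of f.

An antiderivative is F(y) = -3*y**2*cos(y)/4 + 3*y*sin(y)/2 + 3*cos(y)/2.

For F(y) to be correct the identity F'(y) - f(y) = 0 must hold.
Check: d/dy[-3*y**2*cos(y)/4 + 3*y*sin(y)/2 + 3*cos(y)/2] = 3*y**2*sin(y)/4 = f(y).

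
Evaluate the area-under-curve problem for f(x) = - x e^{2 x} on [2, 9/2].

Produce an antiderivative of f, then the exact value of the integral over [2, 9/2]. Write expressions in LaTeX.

Recognize the product-rule pattern: f = u'v + uv' with u = \frac{1}{4} - \frac{x}{2}, v = e^{2 x}, so integration by parts undoes it.
F(x) = - \frac{x e^{2 x}}{2} + \frac{e^{2 x}}{4} is an antiderivative of f.
Check: d/dx[- \frac{x e^{2 x}}{2} + \frac{e^{2 x}}{4}] = - x e^{2 x} = f(x).
F(9/2) = - 2 e^{9}; F(2) = - \frac{3 e^{4}}{4}.
Integral = F(9/2) - F(2) = - 2 e^{9} + \frac{3 e^{4}}{4}.

Antiderivative: F(x) = - \frac{x e^{2 x}}{2} + \frac{e^{2 x}}{4}; value = - 2 e^{9} + \frac{3 e^{4}}{4}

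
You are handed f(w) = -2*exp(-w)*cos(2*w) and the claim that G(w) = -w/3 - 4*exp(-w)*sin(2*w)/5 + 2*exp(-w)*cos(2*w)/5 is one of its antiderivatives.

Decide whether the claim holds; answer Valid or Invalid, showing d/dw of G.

Invalid: d/dw[G] - f = -1/3, which is not 0.

d/dw[G] = (-exp(w) - 6*cos(2*w))*exp(-w)/3
d/dw[G] - f(w) = -1/3 != 0.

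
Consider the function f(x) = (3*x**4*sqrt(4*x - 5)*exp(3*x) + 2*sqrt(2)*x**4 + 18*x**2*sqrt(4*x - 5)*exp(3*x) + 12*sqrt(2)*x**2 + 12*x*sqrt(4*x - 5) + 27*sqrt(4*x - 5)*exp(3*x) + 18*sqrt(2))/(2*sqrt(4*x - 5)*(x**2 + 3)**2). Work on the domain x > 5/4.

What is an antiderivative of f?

An antiderivative is F(x) = (2*x**2*sqrt(4*x - 5) + sqrt(2)*x**2*exp(3*x) + 6*sqrt(4*x - 5) + 3*sqrt(2)*exp(3*x) - 6*sqrt(2))/(2*sqrt(2)*x**2 + 6*sqrt(2)).

A candidate is checked by its d/dx: the result must match f(x).
Check: d/dx[(2*x**2*sqrt(4*x - 5) + sqrt(2)*x**2*exp(3*x) + 6*sqrt(4*x - 5) + 3*sqrt(2)*exp(3*x) - 6*sqrt(2))/(2*sqrt(2)*x**2 + 6*sqrt(2))] = (3*x**4*sqrt(4*x - 5)*exp(3*x) + 2*sqrt(2)*x**4 + 18*x**2*sqrt(4*x - 5)*exp(3*x) + 12*sqrt(2)*x**2 + 12*x*sqrt(4*x - 5) + 27*sqrt(4*x - 5)*exp(3*x) + 18*sqrt(2))/(2*x**4*sqrt(4*x - 5) + 12*x**2*sqrt(4*x - 5) + 18*sqrt(4*x - 5)), which equals f(x).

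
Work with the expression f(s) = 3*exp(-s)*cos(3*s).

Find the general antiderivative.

F(s) = 9*exp(-s)*sin(3*s)/10 - 3*exp(-s)*cos(3*s)/10 + C

A candidate is checked by its d/ds: the result must match f(s).
Check: d/ds[9*exp(-s)*sin(3*s)/10 - 3*exp(-s)*cos(3*s)/10] = 3*exp(-s)*cos(3*s) = f(s).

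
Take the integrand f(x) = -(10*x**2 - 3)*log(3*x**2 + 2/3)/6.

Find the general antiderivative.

A first test for any F(x): its x-derivative must equal f(x) identically.
Check: d/dx[10*x**3/27 - 101*x/81 + (-5*x**3/9 + x/2)*log(3*x**2 + 2/3) + 101*sqrt(2)*atan(3*sqrt(2)*x/2)/243] = -5*x**2*log(3*x**2 + 2/3)/3 + log(3*x**2 + 2/3)/2, which equals f(x).

F(x) = 10*x**3/27 - 101*x/81 + (-5*x**3/9 + x/2)*log(3*x**2 + 2/3) + 101*sqrt(2)*atan(3*sqrt(2)*x/2)/243 + C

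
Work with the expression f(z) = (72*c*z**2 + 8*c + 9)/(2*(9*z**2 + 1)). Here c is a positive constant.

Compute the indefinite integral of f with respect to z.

F(z) = (8*c*z + 3*atan(3*z))/2 + C

Differentiate the proposed F(z) back; it has to land on f(z) exactly.
Check: d/dz[(8*c*z + 3*atan(3*z))/2] = (72*c*z**2 + 8*c + 9)/(18*z**2 + 2), which equals f(z).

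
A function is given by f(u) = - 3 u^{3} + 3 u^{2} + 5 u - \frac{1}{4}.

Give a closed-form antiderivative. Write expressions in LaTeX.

An antiderivative is F(u) = - \frac{u \left(3 u^{3} - 4 u^{2} - 10 u + 1\right)}{4}.

The integrand splits into summands that can be handled one at a time.
Check: d/du[- \frac{u \left(3 u^{3} - 4 u^{2} - 10 u + 1\right)}{4}] = - 3 u^{3} + 3 u^{2} + 5 u - \frac{1}{4} = f(u).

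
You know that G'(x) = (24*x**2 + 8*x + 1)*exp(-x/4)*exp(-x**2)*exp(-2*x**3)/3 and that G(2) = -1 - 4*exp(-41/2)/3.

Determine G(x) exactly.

G'(x) matches the chain-rule pattern g'(h)*h' with inner function h(x) = -2*x**3 - x**2 - x/4; substituting u = h(x) collapses the integral.
A general antiderivative is -4*exp(-2*x**3 - x**2 - x/4)/3 + C.
The condition gives C = -1 - 4*exp(-41/2)/3 - (-4*exp(-41/2)/3) = -1.
So G(x) = (-4*exp(-2*x**3 - x**2 - x/4) - 3)/3.
Check: d/dx[(-4*exp(-2*x**3 - x**2 - x/4) - 3)/3] = (24*x**2 + 8*x + 1)*exp(-x/4)*exp(-x**2)*exp(-2*x**3)/3 = G'(x).

G(x) = (-4*exp(-2*x**3 - x**2 - x/4) - 3)/3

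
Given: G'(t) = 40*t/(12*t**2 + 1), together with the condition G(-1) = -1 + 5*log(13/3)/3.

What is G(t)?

G(t) = 5*log(4*t**2 + 1/3)/3 - 1

The substitution u = 4*t**2 + 1/3 works: G'(t) is exactly (dG/du)*(du/dt) for that inner function.
A general antiderivative is 5*log(4*t**2 + 1/3)/3 + C.
The condition gives C = -1 + 5*log(13/3)/3 - (5*log(13/3)/3) = -1.
So G(t) = 5*log(4*t**2 + 1/3)/3 - 1.
Check: d/dt[5*log(4*t**2 + 1/3)/3 - 1] = 40*t/(12*t**2 + 1) = G'(t).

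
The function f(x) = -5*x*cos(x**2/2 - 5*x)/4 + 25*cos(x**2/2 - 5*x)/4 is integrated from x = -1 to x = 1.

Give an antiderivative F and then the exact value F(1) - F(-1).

Antiderivative: F(x) = -5*sin(x**2/2 - 5*x)/4; value = 5*sin(9/2)/4 + 5*sin(11/2)/4

The substitution u = x**2/2 - 5*x works: f is exactly (dF/du)*(du/dx) for that inner function.
F(x) = -5*sin(x**2/2 - 5*x)/4 is an antiderivative of f.
Check: d/dx[-5*sin(x**2/2 - 5*x)/4] = -5*x*cos(x**2/2 - 5*x)/4 + 25*cos(x**2/2 - 5*x)/4 = f(x).
F(1) = 5*sin(9/2)/4; F(-1) = -5*sin(11/2)/4.
Integral = F(1) - F(-1) = 5*sin(9/2)/4 + 5*sin(11/2)/4.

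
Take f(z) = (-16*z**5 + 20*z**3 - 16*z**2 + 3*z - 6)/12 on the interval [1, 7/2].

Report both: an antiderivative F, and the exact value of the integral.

Any candidate F(z) must reproduce f(z) exactly when differentiated.
F(z) = -2*z**6/9 + 5*z**4/12 - 4*z**3/9 + z**2/8 - z/2 is an antiderivative of f.
Check: d/dz[-2*z**6/9 + 5*z**4/12 - 4*z**3/9 + z**2/8 - z/2] = -4*z**5/3 + 5*z**3/3 - 4*z**2/3 + z/4 - 1/2, which equals f(z).
F(7/2) = -210385/576; F(1) = -5/8.
Integral = F(7/2) - F(1) = -210025/576.

Antiderivative: F(z) = -2*z**6/9 + 5*z**4/12 - 4*z**3/9 + z**2/8 - z/2; value = -210025/576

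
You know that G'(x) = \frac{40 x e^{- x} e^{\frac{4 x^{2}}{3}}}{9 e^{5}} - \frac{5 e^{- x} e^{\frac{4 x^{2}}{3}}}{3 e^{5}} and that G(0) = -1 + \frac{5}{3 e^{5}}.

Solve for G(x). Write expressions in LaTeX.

G(x) = \frac{-3 + \frac{5 e^{- x} e^{\frac{4 x^{2}}{3}}}{e^{5}}}{3}

The substitution u = \frac{4 x^{2}}{3} - x - 5 works: G'(x) is exactly (dG/du)*(du/dx) for that inner function.
A general antiderivative is \frac{5 e^{\frac{4 x^{2}}{3} - x - 5}}{3} + C.
The condition gives C = -1 + \frac{5}{3 e^{5}} - (\frac{5}{3 e^{5}}) = -1.
So G(x) = \frac{-3 + \frac{5 e^{- x} e^{\frac{4 x^{2}}{3}}}{e^{5}}}{3}.
Check: d/dx[\frac{-3 + \frac{5 e^{- x} e^{\frac{4 x^{2}}{3}}}{e^{5}}}{3}] = \frac{\left(40 x e^{\frac{4 x^{2}}{3}} - 15 e^{\frac{4 x^{2}}{3}}\right) e^{- x}}{9 e^{5}}, which equals G'(x).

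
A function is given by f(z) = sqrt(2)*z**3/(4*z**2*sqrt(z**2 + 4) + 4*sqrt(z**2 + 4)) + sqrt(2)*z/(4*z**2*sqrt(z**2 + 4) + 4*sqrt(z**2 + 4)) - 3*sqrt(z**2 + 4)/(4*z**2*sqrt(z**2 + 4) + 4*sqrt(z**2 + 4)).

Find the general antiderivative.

The integrand splits into summands that can be handled one at a time.
Check: d/dz[sqrt(2)*(2*sqrt(z**2 + 4) - 3*sqrt(2)*atan(z))/8] = (sqrt(2)*z**3 + sqrt(2)*z - 3*sqrt(z**2 + 4))/(4*z**2*sqrt(z**2 + 4) + 4*sqrt(z**2 + 4)), which equals f(z).

F(z) = sqrt(2)*(2*sqrt(z**2 + 4) - 3*sqrt(2)*atan(z))/8 + C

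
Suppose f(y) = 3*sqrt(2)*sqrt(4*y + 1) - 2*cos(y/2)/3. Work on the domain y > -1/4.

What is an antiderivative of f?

An antiderivative is F(y) = (12*sqrt(2)*y*sqrt(4*y + 1) + 3*sqrt(2)*sqrt(4*y + 1) - 8*sin(y/2))/6.

The integrand splits into summands that can be handled one at a time.
Check: d/dy[(12*sqrt(2)*y*sqrt(4*y + 1) + 3*sqrt(2)*sqrt(4*y + 1) - 8*sin(y/2))/6] = (36*sqrt(2)*y - 2*sqrt(4*y + 1)*cos(y/2) + 9*sqrt(2))/(3*sqrt(4*y + 1)), which equals f(y).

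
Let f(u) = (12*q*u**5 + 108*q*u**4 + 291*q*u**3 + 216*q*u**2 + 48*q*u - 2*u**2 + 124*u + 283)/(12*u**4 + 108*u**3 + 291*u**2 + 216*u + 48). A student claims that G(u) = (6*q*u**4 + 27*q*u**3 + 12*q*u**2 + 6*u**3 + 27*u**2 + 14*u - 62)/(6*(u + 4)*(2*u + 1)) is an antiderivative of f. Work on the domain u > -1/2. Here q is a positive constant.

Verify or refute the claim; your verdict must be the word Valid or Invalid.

Invalid: d/du[G] - f = 1/2, which is not 0.

d/du[G] = (24*q*u**5 + 216*q*u**4 + 582*q*u**3 + 432*q*u**2 + 96*q*u + 12*u**4 + 108*u**3 + 287*u**2 + 464*u + 614)/(24*u**4 + 216*u**3 + 582*u**2 + 432*u + 96)
d/du[G] - f(u) = 1/2 != 0.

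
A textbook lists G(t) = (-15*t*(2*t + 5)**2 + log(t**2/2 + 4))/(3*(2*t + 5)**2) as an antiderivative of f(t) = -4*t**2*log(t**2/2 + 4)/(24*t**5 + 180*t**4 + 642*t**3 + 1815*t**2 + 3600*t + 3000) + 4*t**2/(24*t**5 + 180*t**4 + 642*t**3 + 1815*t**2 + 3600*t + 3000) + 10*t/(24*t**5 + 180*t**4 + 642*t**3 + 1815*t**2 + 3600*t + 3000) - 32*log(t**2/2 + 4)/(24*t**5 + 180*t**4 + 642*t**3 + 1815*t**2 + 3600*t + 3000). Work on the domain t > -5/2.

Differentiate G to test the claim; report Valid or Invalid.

Invalid: d/dt[G] - f = -5, which is not 0.

d/dt[G] = (-120*t**5 - 900*t**4 - 3210*t**3 - 4*t**2*log(t**2/2 + 4) - 9071*t**2 - 17990*t - 32*log(t**2/2 + 4) - 15000)/(24*t**5 + 180*t**4 + 642*t**3 + 1815*t**2 + 3600*t + 3000)
d/dt[G] - f(t) = -5 != 0.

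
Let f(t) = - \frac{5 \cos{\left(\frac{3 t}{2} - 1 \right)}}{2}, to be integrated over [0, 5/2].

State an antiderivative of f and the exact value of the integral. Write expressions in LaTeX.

Antiderivative: F(t) = - \frac{5 \sin{\left(\frac{3 t}{2} - 1 \right)}}{3}; value = - \frac{5 \sin{\left(1 \right)}}{3} - \frac{5 \sin{\left(\frac{11}{4} \right)}}{3}

A first test for any F(t): its t-derivative must equal f(t) identically.
F(t) = - \frac{5 \sin{\left(\frac{3 t}{2} - 1 \right)}}{3} is an antiderivative of f.
Check: d/dt[- \frac{5 \sin{\left(\frac{3 t}{2} - 1 \right)}}{3}] = - \frac{5 \cos{\left(\frac{3 t}{2} - 1 \right)}}{2} = f(t).
F(5/2) = - \frac{5 \sin{\left(\frac{11}{4} \right)}}{3}; F(0) = \frac{5 \sin{\left(1 \right)}}{3}.
Integral = F(5/2) - F(0) = - \frac{5 \sin{\left(1 \right)}}{3} - \frac{5 \sin{\left(\frac{11}{4} \right)}}{3}.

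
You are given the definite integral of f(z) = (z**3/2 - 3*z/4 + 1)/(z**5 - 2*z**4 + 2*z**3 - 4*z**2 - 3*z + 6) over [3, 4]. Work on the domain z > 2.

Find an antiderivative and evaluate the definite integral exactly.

Antiderivative: F(z) = log(z - 2)/6 - 3*log(z - 1)/32 + 5*log(z + 1)/96 - log(z**2 + 3)/16 + 5*sqrt(3)*atan(sqrt(3)*z/3)/48; value = -5*sqrt(3)*pi/144 - log(19)/16 - 3*log(3)/32 - 5*log(4)/96 + 5*log(5)/96 + log(12)/16 + 25*log(2)/96 + 5*sqrt(3)*atan(4*sqrt(3)/3)/48

Factor the denominator (4*(z - 2)*(z - 1)*(z + 1)*(z**2 + 3)) and decompose: f = -(2*z - 5)/(16*(z**2 + 3)) + 5/(96*(z + 1)) - 3/(32*(z - 1)) + 1/(6*(z - 2)); each piece integrates to a log, atan, or power term.
F(z) = log(z - 2)/6 - 3*log(z - 1)/32 + 5*log(z + 1)/96 - log(z**2 + 3)/16 + 5*sqrt(3)*atan(sqrt(3)*z/3)/48 is an antiderivative of f.
Check: d/dz[log(z - 2)/6 - 3*log(z - 1)/32 + 5*log(z + 1)/96 - log(z**2 + 3)/16 + 5*sqrt(3)*atan(sqrt(3)*z/3)/48] = (2*z**3 - 3*z + 4)/(4*z**5 - 8*z**4 + 8*z**3 - 16*z**2 - 12*z + 24), which equals f(z).
F(4) = -log(19)/16 - 3*log(3)/32 + 5*log(5)/96 + log(2)/6 + 5*sqrt(3)*atan(4*sqrt(3)/3)/48; F(3) = -log(12)/16 - 3*log(2)/32 + 5*log(4)/96 + 5*sqrt(3)*pi/144.
Integral = F(4) - F(3) = -5*sqrt(3)*pi/144 - log(19)/16 - 3*log(3)/32 - 5*log(4)/96 + 5*log(5)/96 + log(12)/16 + 25*log(2)/96 + 5*sqrt(3)*atan(4*sqrt(3)/3)/48.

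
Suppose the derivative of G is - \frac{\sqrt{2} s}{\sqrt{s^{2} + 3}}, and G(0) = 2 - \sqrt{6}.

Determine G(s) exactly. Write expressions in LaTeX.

The substitution u = 2 s^{2} + 6 works: G'(s) is exactly (dG/du)*(du/ds) for that inner function.
A general antiderivative is - \sqrt{2 s^{2} + 6} + C.
The condition gives C = 2 - \sqrt{6} - (- \sqrt{6}) = 2.
So G(s) = - \sqrt{2} \sqrt{s^{2} + 3} + 2.
Check: d/ds[- \sqrt{2} \sqrt{s^{2} + 3} + 2] = - \frac{\sqrt{2} s}{\sqrt{s^{2} + 3}} = G'(s).

G(s) = - \sqrt{2} \sqrt{s^{2} + 3} + 2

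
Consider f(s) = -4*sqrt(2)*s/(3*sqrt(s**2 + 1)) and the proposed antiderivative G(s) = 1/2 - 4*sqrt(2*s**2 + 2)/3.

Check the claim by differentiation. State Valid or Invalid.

d/ds[G] = -4*sqrt(2)*s/(3*sqrt(s**2 + 1))
This equals f(s) exactly, so the claim holds.

Valid. The derivative of G reproduces f.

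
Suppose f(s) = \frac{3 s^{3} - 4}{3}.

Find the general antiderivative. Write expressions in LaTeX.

A candidate is checked by its d/ds: the result must match f(s).
Check: d/ds[\frac{s \left(3 s^{3} - 16\right)}{12}] = s^{3} - \frac{4}{3}, which equals f(s).

F(s) = \frac{s \left(3 s^{3} - 16\right)}{12} + C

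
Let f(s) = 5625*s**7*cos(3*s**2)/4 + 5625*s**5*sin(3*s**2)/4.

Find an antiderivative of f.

Recognize the product-rule pattern: f = u'v + uv' with u = 1875*s**6/8, v = sin(3*s**2), so integration by parts undoes it.
Check: d/ds[1875*s**6*sin(3*s**2)/8] = 5625*s**7*cos(3*s**2)/4 + 5625*s**5*sin(3*s**2)/4 = f(s).

An antiderivative is F(s) = 1875*s**6*sin(3*s**2)/8.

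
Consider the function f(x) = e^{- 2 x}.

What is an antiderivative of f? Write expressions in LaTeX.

An antiderivative is F(x) = - \frac{e^{- 2 x}}{2}.

Whatever form F(x) takes, F'(x) = f(x) is non-negotiable.
Check: d/dx[- \frac{e^{- 2 x}}{2}] = e^{- 2 x} = f(x).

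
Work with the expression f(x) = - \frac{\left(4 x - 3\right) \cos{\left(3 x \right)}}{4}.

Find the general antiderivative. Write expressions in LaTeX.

F(x) = - \frac{x \sin{\left(3 x \right)}}{3} + \frac{\sin{\left(3 x \right)}}{4} - \frac{\cos{\left(3 x \right)}}{9} + C

A candidate is checked by its d/dx: the result must match f(x).
Check: d/dx[- \frac{x \sin{\left(3 x \right)}}{3} + \frac{\sin{\left(3 x \right)}}{4} - \frac{\cos{\left(3 x \right)}}{9}] = - x \cos{\left(3 x \right)} + \frac{3 \cos{\left(3 x \right)}}{4}, which equals f(x).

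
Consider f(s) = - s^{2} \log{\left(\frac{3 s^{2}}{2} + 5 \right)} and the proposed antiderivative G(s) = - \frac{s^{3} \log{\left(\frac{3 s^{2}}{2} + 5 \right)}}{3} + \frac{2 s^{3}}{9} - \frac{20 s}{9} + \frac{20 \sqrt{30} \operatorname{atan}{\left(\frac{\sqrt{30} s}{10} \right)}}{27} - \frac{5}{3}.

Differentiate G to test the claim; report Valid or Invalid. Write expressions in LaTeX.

d/ds[G] = - s^{2} \log{\left(\frac{3 s^{2}}{2} + 5 \right)}
This equals f(s) exactly, so the claim holds.

Valid - differentiating G returns exactly f.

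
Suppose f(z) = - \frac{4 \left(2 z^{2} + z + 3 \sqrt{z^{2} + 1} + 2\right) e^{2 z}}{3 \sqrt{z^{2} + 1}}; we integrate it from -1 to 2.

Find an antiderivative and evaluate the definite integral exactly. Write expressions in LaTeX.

Differentiate the proposed F(z) back; it has to land on f(z) exactly.
F(z) = - \frac{4 \sqrt{z^{2} + 1} e^{2 z}}{3} - 2 e^{2 z} is an antiderivative of f.
Check: d/dz[- \frac{4 \sqrt{z^{2} + 1} e^{2 z}}{3} - 2 e^{2 z}] = \frac{- 8 z^{2} e^{2 z} - 4 z e^{2 z} - 12 \sqrt{z^{2} + 1} e^{2 z} - 8 e^{2 z}}{3 \sqrt{z^{2} + 1}}, which equals f(z).
F(2) = - \frac{4 \sqrt{5} e^{4}}{3} - 2 e^{4}; F(-1) = - \frac{2}{e^{2}} - \frac{4 \sqrt{2}}{3 e^{2}}.
Integral = F(2) - F(-1) = - \frac{4 \sqrt{5} e^{4}}{3} - 2 e^{4} + \frac{4 \sqrt{2}}{3 e^{2}} + \frac{2}{e^{2}}.

Antiderivative: F(z) = - \frac{4 \sqrt{z^{2} + 1} e^{2 z}}{3} - 2 e^{2 z}; value = - \frac{4 \sqrt{5} e^{4}}{3} - 2 e^{4} + \frac{4 \sqrt{2}}{3 e^{2}} + \frac{2}{e^{2}}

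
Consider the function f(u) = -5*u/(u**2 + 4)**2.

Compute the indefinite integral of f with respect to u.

F(u) = 5/(2*u**2 + 8) + C

f matches the chain-rule pattern g'(h)*h' with inner function h(u) = u**2/2 + 2; substituting w = h(u) collapses the integral.
Check: d/du[5/(2*u**2 + 8)] = -5*u/(u**4 + 8*u**2 + 16), which equals f(u).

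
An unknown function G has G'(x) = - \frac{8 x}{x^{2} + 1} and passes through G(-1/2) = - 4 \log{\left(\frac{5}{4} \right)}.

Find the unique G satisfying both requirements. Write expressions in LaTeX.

G'(x) matches the chain-rule pattern g'(h)*h' with inner function h(x) = x^{2} + 1; substituting u = h(x) collapses the integral.
A general antiderivative is - 4 \log{\left(x^{2} + 1 \right)} + C.
The condition gives C = - 4 \log{\left(\frac{5}{4} \right)} - (- 4 \log{\left(\frac{5}{4} \right)}) = 0.
So G(x) = - 4 \log{\left(x^{2} + 1 \right)}.
Check: d/dx[- 4 \log{\left(x^{2} + 1 \right)}] = - \frac{8 x}{x^{2} + 1} = G'(x).

G(x) = - 4 \log{\left(x^{2} + 1 \right)}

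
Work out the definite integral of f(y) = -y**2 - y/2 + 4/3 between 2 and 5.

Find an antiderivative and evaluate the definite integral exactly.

Antiderivative: F(y) = y*(-4*y**2 - 3*y + 16)/12; value = -161/4

Integrate term by term and add the pieces.
F(y) = y*(-4*y**2 - 3*y + 16)/12 is an antiderivative of f.
Check: d/dy[y*(-4*y**2 - 3*y + 16)/12] = -y**2 - y/2 + 4/3 = f(y).
F(5) = -165/4; F(2) = -1.
Integral = F(5) - F(2) = -161/4.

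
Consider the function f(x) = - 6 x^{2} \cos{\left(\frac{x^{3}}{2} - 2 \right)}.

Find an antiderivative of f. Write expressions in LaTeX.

The substitution u = \frac{x^{3}}{2} - 2 works: f is exactly (dF/du)*(du/dx) for that inner function.
Check: d/dx[- 4 \sin{\left(\frac{x^{3}}{2} - 2 \right)}] = - 6 x^{2} \cos{\left(\frac{x^{3}}{2} - 2 \right)} = f(x).

An antiderivative is F(x) = - 4 \sin{\left(\frac{x^{3}}{2} - 2 \right)}.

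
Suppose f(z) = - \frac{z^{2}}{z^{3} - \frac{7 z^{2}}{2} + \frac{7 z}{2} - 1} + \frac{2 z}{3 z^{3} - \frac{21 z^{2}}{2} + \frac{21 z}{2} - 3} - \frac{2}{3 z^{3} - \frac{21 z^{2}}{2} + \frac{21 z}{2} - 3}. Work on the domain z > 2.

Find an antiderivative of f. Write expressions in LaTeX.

An antiderivative is F(z) = \frac{- 20 \log{\left(z - 2 \right)} + 18 \log{\left(z - 1 \right)} - 7 \log{\left(z - \frac{1}{2} \right)}}{9}.

The denominator factors as 3 \left(z - 2\right) \left(z - 1\right) \left(2 z - 1\right); partial fractions split f into directly integrable pieces: - \frac{14}{9 \left(2 z - 1\right)} + \frac{2}{z - 1} - \frac{20}{9 \left(z - 2\right)}.
Check: d/dz[\frac{- 20 \log{\left(z - 2 \right)} + 18 \log{\left(z - 1 \right)} - 7 \log{\left(z - \frac{1}{2} \right)}}{9}] = \frac{- 6 z^{2} + 4 z - 4}{6 z^{3} - 21 z^{2} + 21 z - 6}, which equals f(z).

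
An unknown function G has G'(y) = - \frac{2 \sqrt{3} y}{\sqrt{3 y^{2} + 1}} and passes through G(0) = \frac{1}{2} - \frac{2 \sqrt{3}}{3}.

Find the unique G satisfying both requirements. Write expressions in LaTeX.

G(y) = \frac{1}{2} - 2 \sqrt{y^{2} + \frac{1}{3}}

The substitution u = y^{2} + \frac{1}{3} works: G'(y) is exactly (dG/du)*(du/dy) for that inner function.
A general antiderivative is - 2 \sqrt{y^{2} + \frac{1}{3}} + C.
The condition gives C = \frac{1}{2} - \frac{2 \sqrt{3}}{3} - (- \frac{2 \sqrt{3}}{3}) = \frac{1}{2}.
So G(y) = \frac{1}{2} - 2 \sqrt{y^{2} + \frac{1}{3}}.
Check: d/dy[\frac{1}{2} - 2 \sqrt{y^{2} + \frac{1}{3}}] = - \frac{2 \sqrt{3} y}{\sqrt{3 y^{2} + 1}} = G'(y).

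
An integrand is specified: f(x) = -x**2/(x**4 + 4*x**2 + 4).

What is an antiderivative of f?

An antiderivative F(x) passes only if d/dx[F] lands on f(x) exactly.
Check: d/dx[(-sqrt(2)*x**2*atan(sqrt(2)*x/2) + 2*x - 2*sqrt(2)*atan(sqrt(2)*x/2))/(4*x**2 + 8)] = -x**2/(x**4 + 4*x**2 + 4) = f(x).

An antiderivative is F(x) = (-sqrt(2)*x**2*atan(sqrt(2)*x/2) + 2*x - 2*sqrt(2)*atan(sqrt(2)*x/2))/(4*x**2 + 8).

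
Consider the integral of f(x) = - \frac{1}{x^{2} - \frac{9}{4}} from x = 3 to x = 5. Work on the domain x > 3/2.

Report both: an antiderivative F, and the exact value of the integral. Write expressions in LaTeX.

Antiderivative: F(x) = - \frac{\log{\left(x - \frac{3}{2} \right)}}{3} + \frac{\log{\left(x + \frac{3}{2} \right)}}{3}; value = - \frac{\log{\left(\frac{9}{2} \right)}}{3} - \frac{\log{\left(\frac{7}{2} \right)}}{3} + \frac{\log{\left(\frac{3}{2} \right)}}{3} + \frac{\log{\left(\frac{13}{2} \right)}}{3}

Factor the denominator (\left(2 x - 3\right) \left(2 x + 3\right)) and decompose: f = \frac{2}{3 \left(2 x + 3\right)} - \frac{2}{3 \left(2 x - 3\right)}; each piece integrates to a log, atan, or power term.
F(x) = - \frac{\log{\left(x - \frac{3}{2} \right)}}{3} + \frac{\log{\left(x + \frac{3}{2} \right)}}{3} is an antiderivative of f.
Check: d/dx[- \frac{\log{\left(x - \frac{3}{2} \right)}}{3} + \frac{\log{\left(x + \frac{3}{2} \right)}}{3}] = - \frac{4}{4 x^{2} - 9}, which equals f(x).
F(5) = - \frac{\log{\left(\frac{7}{2} \right)}}{3} + \frac{\log{\left(\frac{13}{2} \right)}}{3}; F(3) = - \frac{\log{\left(\frac{3}{2} \right)}}{3} + \frac{\log{\left(\frac{9}{2} \right)}}{3}.
Integral = F(5) - F(3) = - \frac{\log{\left(\frac{9}{2} \right)}}{3} - \frac{\log{\left(\frac{7}{2} \right)}}{3} + \frac{\log{\left(\frac{3}{2} \right)}}{3} + \frac{\log{\left(\frac{13}{2} \right)}}{3}.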